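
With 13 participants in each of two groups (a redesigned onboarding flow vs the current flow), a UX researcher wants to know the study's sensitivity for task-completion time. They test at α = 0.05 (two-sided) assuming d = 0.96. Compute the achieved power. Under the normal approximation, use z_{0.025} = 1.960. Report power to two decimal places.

power ≈ 0.69

For two equal groups, power = Φ(d·√(n/2) − z_{α/2}).
d·√(n/2) = 0.96 × √(13/2) = 0.96 × 2.550 = 2.448.
z_β = 2.448 − 1.960 = 0.488.
Power = Φ(0.488) = 0.687.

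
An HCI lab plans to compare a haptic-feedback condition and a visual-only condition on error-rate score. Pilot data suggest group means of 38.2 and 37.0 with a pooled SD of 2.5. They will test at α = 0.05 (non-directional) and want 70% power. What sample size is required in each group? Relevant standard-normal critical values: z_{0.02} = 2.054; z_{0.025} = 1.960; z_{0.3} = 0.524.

n = 54 per group

Cohen's d = |M₁ − M₂| / SD_pooled = |38.2 − 37.0| / 2.5 = 1.2 / 2.5 = 0.480.
For two independent groups with equal n: n = 2·((z_{α/2} + z_β) / d)².
z_{α/2} + z_β = 1.960 + 0.524 = 2.484.
n = 2 × (2.484 / 0.480)² = 2 × 5.175² = 2 × 26.78 = 53.6.
Round up to the next whole participant.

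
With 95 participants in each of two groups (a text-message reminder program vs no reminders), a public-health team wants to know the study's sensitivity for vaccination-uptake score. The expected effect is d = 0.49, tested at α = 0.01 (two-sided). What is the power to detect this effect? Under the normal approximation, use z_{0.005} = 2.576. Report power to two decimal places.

power ≈ 0.79

For two equal groups, power = Φ(d·√(n/2) − z_{α/2}).
d·√(n/2) = 0.49 × √(95/2) = 0.49 × 6.892 = 3.377.
z_β = 3.377 − 2.576 = 0.801.
Power = Φ(0.801) = 0.788.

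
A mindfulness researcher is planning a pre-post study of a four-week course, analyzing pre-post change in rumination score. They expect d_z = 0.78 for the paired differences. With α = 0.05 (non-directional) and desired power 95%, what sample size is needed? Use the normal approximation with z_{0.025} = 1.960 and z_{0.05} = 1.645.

n = 22 pairs

For a paired (one-sample on differences) test: n = ((z_{α/2} + z_β) / d)².
z_{α/2} + z_β = 1.960 + 1.645 = 3.605.
n = (3.605 / 0.78)² = 4.622² = 21.36.
Round up.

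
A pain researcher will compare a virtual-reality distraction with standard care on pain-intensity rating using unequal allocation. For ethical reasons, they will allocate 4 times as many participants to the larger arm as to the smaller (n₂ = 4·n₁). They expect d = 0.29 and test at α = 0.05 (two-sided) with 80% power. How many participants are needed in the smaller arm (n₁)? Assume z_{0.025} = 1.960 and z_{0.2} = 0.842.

With allocation ratio k = n₂/n₁ = 4, Var(x̄₁−x̄₂) = σ²(1/n₁ + 1/(k·n₁)) = σ²·(k+1)/(k·n₁).
So n₁ = (1 + 1/k)·((z_{α/2} + z_β)/d)² = 1.250 × (2.802/0.29)².
n₁ = 1.250 × 93.36 = 116.7.
Round up: n₁ = 117, giving n₂ = 4 × 117 = 468.

n₁ = 117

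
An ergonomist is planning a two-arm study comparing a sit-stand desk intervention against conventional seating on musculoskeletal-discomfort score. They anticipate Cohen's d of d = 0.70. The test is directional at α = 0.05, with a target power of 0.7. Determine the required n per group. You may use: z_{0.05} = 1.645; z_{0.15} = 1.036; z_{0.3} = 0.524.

For two independent groups with equal n: n = 2·((z_{α} + z_β) / d)².
z_{α} + z_β = 1.645 + 0.524 = 2.169.
n = 2 × (2.169 / 0.70)² = 2 × 3.099² = 2 × 9.60 = 19.2.
Round up to the next whole participant.

n = 20 per group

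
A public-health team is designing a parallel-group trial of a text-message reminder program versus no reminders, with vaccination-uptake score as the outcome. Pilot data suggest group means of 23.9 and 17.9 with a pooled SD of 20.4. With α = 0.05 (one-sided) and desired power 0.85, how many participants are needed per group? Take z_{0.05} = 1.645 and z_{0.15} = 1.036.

Cohen's d = |M₁ − M₂| / SD_pooled = |23.9 − 17.9| / 20.4 = 6.0 / 20.4 = 0.294.
For two independent groups with equal n: n = 2·((z_{α} + z_β) / d)².
z_{α} + z_β = 1.645 + 1.036 = 2.681.
n = 2 × (2.681 / 0.294)² = 2 × 9.119² = 2 × 83.16 = 166.3.
Round up to the next whole participant.

n = 167 per group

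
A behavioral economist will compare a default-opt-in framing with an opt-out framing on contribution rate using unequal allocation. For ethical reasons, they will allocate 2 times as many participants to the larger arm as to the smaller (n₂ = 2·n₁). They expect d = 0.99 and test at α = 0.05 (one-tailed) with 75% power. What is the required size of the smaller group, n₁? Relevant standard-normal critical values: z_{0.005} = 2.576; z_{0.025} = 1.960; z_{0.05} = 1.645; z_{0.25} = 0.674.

With allocation ratio k = n₂/n₁ = 2, Var(x̄₁−x̄₂) = σ²(1/n₁ + 1/(k·n₁)) = σ²·(k+1)/(k·n₁).
So n₁ = (1 + 1/k)·((z_{α} + z_β)/d)² = 1.500 × (2.319/0.99)².
n₁ = 1.500 × 5.49 = 8.2.
Round up: n₁ = 9, giving n₂ = 2 × 9 = 18.

n₁ = 9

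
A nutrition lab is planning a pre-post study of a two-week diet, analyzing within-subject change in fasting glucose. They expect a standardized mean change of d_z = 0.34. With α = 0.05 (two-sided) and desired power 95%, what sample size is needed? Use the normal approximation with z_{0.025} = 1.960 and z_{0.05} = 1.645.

n = 113 pairs

For a paired (one-sample on differences) test: n = ((z_{α/2} + z_β) / d)².
z_{α/2} + z_β = 1.960 + 1.645 = 3.605.
n = (3.605 / 0.34)² = 10.603² = 112.42.
Round up.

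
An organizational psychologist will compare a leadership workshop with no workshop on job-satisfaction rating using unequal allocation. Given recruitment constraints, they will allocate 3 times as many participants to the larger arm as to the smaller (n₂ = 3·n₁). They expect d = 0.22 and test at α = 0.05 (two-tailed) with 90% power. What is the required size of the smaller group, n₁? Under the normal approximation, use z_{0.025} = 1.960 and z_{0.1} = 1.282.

With allocation ratio k = n₂/n₁ = 3, Var(x̄₁−x̄₂) = σ²(1/n₁ + 1/(k·n₁)) = σ²·(k+1)/(k·n₁).
So n₁ = (1 + 1/k)·((z_{α/2} + z_β)/d)² = 1.333 × (3.242/0.22)².
n₁ = 1.333 × 217.16 = 289.5.
Round up: n₁ = 290, giving n₂ = 3 × 290 = 870.

n₁ = 290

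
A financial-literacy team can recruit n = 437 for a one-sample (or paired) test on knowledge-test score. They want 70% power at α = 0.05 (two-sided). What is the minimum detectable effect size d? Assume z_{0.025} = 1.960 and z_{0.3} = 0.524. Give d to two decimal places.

d_min ≈ 0.12

For a single sample (or paired design) of n = 437: d_min = (z_{α/2} + z_β)/√n.
z-sum = 1.960 + 0.524 = 2.484.
d_min = 2.484 / √437 = 2.484 / 20.905 = 0.119.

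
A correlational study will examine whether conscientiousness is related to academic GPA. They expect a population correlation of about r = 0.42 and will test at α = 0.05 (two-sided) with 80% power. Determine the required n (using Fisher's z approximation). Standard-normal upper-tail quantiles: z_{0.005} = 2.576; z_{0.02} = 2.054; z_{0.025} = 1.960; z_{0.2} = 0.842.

Fisher's z: C = ½·ln((1+r)/(1−r)) = ½·ln(2.4483) = 0.4477.
n = ((z_{α/2} + z_β)/C)² + 3.
(1.960 + 0.842) / 0.4477 = 2.802 / 0.4477 = 6.259.
n = 6.259² + 3 = 39.17 + 3 = 42.2.
Round up.

n = 43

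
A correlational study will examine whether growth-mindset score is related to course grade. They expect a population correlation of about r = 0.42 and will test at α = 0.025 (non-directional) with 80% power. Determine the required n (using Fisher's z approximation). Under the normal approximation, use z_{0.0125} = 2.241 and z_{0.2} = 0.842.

Fisher's z: C = ½·ln((1+r)/(1−r)) = ½·ln(2.4483) = 0.4477.
n = ((z_{α/2} + z_β)/C)² + 3.
(2.241 + 0.842) / 0.4477 = 3.083 / 0.4477 = 6.886.
n = 6.886² + 3 = 47.42 + 3 = 50.4.
Round up.

n = 51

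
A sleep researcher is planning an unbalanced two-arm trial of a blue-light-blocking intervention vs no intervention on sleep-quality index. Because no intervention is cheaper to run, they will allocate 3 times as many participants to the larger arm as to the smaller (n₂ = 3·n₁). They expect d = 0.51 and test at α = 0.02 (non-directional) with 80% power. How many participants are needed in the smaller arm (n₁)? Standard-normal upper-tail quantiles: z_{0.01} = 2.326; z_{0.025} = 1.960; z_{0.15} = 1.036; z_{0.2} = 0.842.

With allocation ratio k = n₂/n₁ = 3, Var(x̄₁−x̄₂) = σ²(1/n₁ + 1/(k·n₁)) = σ²·(k+1)/(k·n₁).
So n₁ = (1 + 1/k)·((z_{α/2} + z_β)/d)² = 1.333 × (3.168/0.51)².
n₁ = 1.333 × 38.59 = 51.4.
Round up: n₁ = 52, giving n₂ = 3 × 52 = 156.

n₁ = 52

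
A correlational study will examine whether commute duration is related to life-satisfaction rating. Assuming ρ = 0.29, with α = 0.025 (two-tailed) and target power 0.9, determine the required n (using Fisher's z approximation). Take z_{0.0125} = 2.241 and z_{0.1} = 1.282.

n = 143

Fisher's z: C = ½·ln((1+r)/(1−r)) = ½·ln(1.8169) = 0.2986.
n = ((z_{α/2} + z_β)/C)² + 3.
(2.241 + 1.282) / 0.2986 = 3.523 / 0.2986 = 11.798.
n = 11.798² + 3 = 139.20 + 3 = 142.2.
Round up.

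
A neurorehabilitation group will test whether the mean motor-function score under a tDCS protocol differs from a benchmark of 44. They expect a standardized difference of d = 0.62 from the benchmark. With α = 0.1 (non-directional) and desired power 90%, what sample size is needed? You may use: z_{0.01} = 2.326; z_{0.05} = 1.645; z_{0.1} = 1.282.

For a one-sample test: n = ((z_{α/2} + z_β) / d)².
z_{α/2} + z_β = 1.645 + 1.282 = 2.927.
n = (2.927 / 0.62)² = 4.721² = 22.29.
Round up.

n = 23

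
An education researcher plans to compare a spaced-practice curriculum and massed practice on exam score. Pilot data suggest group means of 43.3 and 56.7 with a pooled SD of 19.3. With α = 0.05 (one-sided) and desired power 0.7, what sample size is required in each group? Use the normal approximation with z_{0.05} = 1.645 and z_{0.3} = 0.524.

n = 20 per group

Cohen's d = |M₁ − M₂| / SD_pooled = |43.3 − 56.7| / 19.3 = 13.4 / 19.3 = 0.694.
For two independent groups with equal n: n = 2·((z_{α} + z_β) / d)².
z_{α} + z_β = 1.645 + 0.524 = 2.169.
n = 2 × (2.169 / 0.694)² = 2 × 3.125² = 2 × 9.77 = 19.5.
Round up to the next whole participant.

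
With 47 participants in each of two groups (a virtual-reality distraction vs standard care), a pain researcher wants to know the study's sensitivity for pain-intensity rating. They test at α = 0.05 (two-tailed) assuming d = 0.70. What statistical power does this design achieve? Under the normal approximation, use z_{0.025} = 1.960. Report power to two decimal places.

For two equal groups, power = Φ(d·√(n/2) − z_{α/2}).
d·√(n/2) = 0.70 × √(47/2) = 0.70 × 4.848 = 3.393.
z_β = 3.393 − 1.960 = 1.433.
Power = Φ(1.433) = 0.924.

power ≈ 0.92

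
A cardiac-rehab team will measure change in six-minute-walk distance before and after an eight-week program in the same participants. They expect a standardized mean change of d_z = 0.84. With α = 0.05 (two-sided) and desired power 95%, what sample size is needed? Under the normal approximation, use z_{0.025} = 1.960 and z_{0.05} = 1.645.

For a paired (one-sample on differences) test: n = ((z_{α/2} + z_β) / d)².
z_{α/2} + z_β = 1.960 + 1.645 = 3.605.
n = (3.605 / 0.84)² = 4.292² = 18.42.
Round up.

n = 19 pairs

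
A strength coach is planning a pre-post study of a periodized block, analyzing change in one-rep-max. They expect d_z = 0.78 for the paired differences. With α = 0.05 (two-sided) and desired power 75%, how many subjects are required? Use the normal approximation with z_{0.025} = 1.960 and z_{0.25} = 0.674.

n = 12 pairs

For a paired (one-sample on differences) test: n = ((z_{α/2} + z_β) / d)².
z_{α/2} + z_β = 1.960 + 0.674 = 2.634.
n = (2.634 / 0.78)² = 3.377² = 11.40.
Round up.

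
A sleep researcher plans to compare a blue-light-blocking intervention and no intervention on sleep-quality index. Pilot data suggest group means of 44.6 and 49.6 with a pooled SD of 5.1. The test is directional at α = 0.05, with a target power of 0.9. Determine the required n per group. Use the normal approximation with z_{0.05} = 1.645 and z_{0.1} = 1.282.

n = 18 per group

Cohen's d = |M₁ − M₂| / SD_pooled = |44.6 − 49.6| / 5.1 = 5.0 / 5.1 = 0.980.
For two independent groups with equal n: n = 2·((z_{α} + z_β) / d)².
z_{α} + z_β = 1.645 + 1.282 = 2.927.
n = 2 × (2.927 / 0.980)² = 2 × 2.987² = 2 × 8.92 = 17.8.
Round up to the next whole participant.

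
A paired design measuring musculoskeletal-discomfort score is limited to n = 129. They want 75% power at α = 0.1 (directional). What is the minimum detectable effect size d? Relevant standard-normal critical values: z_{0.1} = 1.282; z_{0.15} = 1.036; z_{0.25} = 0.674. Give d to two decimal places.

d_min ≈ 0.17

For a single sample (or paired design) of n = 129: d_min = (z_{α} + z_β)/√n.
z-sum = 1.282 + 0.674 = 1.956.
d_min = 1.956 / √129 = 1.956 / 11.358 = 0.172.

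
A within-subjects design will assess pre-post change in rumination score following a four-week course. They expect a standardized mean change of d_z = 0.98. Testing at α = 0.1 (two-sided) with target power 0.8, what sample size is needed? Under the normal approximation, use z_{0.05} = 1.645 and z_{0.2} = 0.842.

For a paired (one-sample on differences) test: n = ((z_{α/2} + z_β) / d)².
z_{α/2} + z_β = 1.645 + 0.842 = 2.487.
n = (2.487 / 0.98)² = 2.538² = 6.44.
Round up.

n = 7 pairs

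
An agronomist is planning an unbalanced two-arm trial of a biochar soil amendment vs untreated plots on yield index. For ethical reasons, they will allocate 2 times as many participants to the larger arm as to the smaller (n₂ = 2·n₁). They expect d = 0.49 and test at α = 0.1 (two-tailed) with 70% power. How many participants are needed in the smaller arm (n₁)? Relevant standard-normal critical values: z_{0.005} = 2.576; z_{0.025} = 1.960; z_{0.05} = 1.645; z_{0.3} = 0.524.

n₁ = 30

With allocation ratio k = n₂/n₁ = 2, Var(x̄₁−x̄₂) = σ²(1/n₁ + 1/(k·n₁)) = σ²·(k+1)/(k·n₁).
So n₁ = (1 + 1/k)·((z_{α/2} + z_β)/d)² = 1.500 × (2.169/0.49)².
n₁ = 1.500 × 19.59 = 29.4.
Round up: n₁ = 30, giving n₂ = 2 × 30 = 60.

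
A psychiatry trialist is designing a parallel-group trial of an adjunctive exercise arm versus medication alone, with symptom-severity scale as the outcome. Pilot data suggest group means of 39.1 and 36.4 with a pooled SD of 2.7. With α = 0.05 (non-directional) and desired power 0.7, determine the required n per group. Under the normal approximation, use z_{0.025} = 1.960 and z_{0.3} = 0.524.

Cohen's d = |M₁ − M₂| / SD_pooled = |39.1 − 36.4| / 2.7 = 2.7 / 2.7 = 1.000.
For two independent groups with equal n: n = 2·((z_{α/2} + z_β) / d)².
z_{α/2} + z_β = 1.960 + 0.524 = 2.484.
n = 2 × (2.484 / 1.000)² = 2 × 2.484² = 2 × 6.17 = 12.3.
Round up to the next whole participant.

n = 13 per group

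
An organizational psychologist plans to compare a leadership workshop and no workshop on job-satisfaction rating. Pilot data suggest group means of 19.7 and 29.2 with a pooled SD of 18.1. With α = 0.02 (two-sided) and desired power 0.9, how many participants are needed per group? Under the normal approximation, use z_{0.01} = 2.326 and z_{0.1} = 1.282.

n = 95 per group

Cohen's d = |M₁ − M₂| / SD_pooled = |19.7 − 29.2| / 18.1 = 9.5 / 18.1 = 0.525.
For two independent groups with equal n: n = 2·((z_{α/2} + z_β) / d)².
z_{α/2} + z_β = 2.326 + 1.282 = 3.608.
n = 2 × (3.608 / 0.525)² = 2 × 6.872² = 2 × 47.23 = 94.5.
Round up to the next whole participant.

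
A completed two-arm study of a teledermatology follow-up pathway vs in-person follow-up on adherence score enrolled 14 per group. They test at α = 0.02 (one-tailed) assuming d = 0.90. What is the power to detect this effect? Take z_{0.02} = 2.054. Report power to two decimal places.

power ≈ 0.63

For two equal groups, power = Φ(d·√(n/2) − z_{α}).
d·√(n/2) = 0.90 × √(14/2) = 0.90 × 2.646 = 2.381.
z_β = 2.381 − 2.054 = 0.327.
Power = Φ(0.327) = 0.628.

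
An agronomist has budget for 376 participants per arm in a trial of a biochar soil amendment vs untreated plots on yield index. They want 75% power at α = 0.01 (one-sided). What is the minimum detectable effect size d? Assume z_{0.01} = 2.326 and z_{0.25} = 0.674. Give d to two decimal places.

d_min ≈ 0.22

For two independent groups of n = 376 each: d_min = (z_{α} + z_β)·√(2/n).
z-sum = 2.326 + 0.674 = 3.000.
d_min = 3.000 × √(2/376) = 3.000 × 0.0729 = 0.219.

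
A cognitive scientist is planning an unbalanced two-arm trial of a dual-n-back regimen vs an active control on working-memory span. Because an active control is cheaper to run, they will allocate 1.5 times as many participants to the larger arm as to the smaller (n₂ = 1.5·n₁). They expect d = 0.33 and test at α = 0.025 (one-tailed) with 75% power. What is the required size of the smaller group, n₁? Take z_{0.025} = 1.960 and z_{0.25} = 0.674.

n₁ = 107

With allocation ratio k = n₂/n₁ = 1.5, Var(x̄₁−x̄₂) = σ²(1/n₁ + 1/(k·n₁)) = σ²·(k+1)/(k·n₁).
So n₁ = (1 + 1/k)·((z_{α} + z_β)/d)² = 1.667 × (2.634/0.33)².
n₁ = 1.667 × 63.71 = 106.2.
Round up: n₁ = 107, giving n₂ = ⌈1.5 × 107⌉ = ⌈160.5⌉ = 161.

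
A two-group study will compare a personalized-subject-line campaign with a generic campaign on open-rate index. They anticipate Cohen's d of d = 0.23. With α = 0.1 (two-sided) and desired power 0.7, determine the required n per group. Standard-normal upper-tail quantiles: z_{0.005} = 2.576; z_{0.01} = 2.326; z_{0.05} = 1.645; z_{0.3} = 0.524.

n = 178 per group

For two independent groups with equal n: n = 2·((z_{α/2} + z_β) / d)².
z_{α/2} + z_β = 1.645 + 0.524 = 2.169.
n = 2 × (2.169 / 0.23)² = 2 × 9.430² = 2 × 88.93 = 177.9.
Round up to the next whole participant.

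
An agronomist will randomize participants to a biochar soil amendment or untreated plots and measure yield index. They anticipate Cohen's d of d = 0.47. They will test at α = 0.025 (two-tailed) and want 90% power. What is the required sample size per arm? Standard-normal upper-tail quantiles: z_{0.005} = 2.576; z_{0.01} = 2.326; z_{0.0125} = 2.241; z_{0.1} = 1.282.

For two independent groups with equal n: n = 2·((z_{α/2} + z_β) / d)².
z_{α/2} + z_β = 2.241 + 1.282 = 3.523.
n = 2 × (3.523 / 0.47)² = 2 × 7.496² = 2 × 56.19 = 112.4.
Round up to the next whole participant.

n = 113 per group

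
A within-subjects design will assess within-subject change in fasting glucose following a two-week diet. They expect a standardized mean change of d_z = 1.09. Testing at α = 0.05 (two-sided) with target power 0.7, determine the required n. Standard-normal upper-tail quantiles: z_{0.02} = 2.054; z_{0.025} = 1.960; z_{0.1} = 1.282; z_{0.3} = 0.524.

For a paired (one-sample on differences) test: n = ((z_{α/2} + z_β) / d)².
z_{α/2} + z_β = 1.960 + 0.524 = 2.484.
n = (2.484 / 1.09)² = 2.279² = 5.19.
Round up.

n = 6 pairs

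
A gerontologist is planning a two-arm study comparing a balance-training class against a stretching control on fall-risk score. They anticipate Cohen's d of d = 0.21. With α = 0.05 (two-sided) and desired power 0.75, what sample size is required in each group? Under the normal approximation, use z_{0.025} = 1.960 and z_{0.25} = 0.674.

For two independent groups with equal n: n = 2·((z_{α/2} + z_β) / d)².
z_{α/2} + z_β = 1.960 + 0.674 = 2.634.
n = 2 × (2.634 / 0.21)² = 2 × 12.543² = 2 × 157.32 = 314.6.
Round up to the next whole participant.

n = 315 per group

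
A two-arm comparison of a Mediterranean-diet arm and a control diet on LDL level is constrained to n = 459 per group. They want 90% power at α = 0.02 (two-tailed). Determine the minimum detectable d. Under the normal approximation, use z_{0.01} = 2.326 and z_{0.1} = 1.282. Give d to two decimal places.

For two independent groups of n = 459 each: d_min = (z_{α/2} + z_β)·√(2/n).
z-sum = 2.326 + 1.282 = 3.608.
d_min = 3.608 × √(2/459) = 3.608 × 0.0660 = 0.238.

d_min ≈ 0.24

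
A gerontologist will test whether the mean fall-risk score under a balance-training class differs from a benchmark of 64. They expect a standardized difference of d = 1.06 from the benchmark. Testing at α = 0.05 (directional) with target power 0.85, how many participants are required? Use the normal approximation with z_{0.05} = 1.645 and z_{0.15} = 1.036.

For a one-sample test: n = ((z_{α} + z_β) / d)².
z_{α} + z_β = 1.645 + 1.036 = 2.681.
n = (2.681 / 1.06)² = 2.529² = 6.40.
Round up.

n = 7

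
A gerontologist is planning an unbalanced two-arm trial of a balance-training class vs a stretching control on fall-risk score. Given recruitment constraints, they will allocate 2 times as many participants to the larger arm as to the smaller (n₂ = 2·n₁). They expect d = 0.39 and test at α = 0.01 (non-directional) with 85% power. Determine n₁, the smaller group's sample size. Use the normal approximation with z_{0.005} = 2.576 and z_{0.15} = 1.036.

With allocation ratio k = n₂/n₁ = 2, Var(x̄₁−x̄₂) = σ²(1/n₁ + 1/(k·n₁)) = σ²·(k+1)/(k·n₁).
So n₁ = (1 + 1/k)·((z_{α/2} + z_β)/d)² = 1.500 × (3.612/0.39)².
n₁ = 1.500 × 85.78 = 128.7.
Round up: n₁ = 129, giving n₂ = 2 × 129 = 258.

n₁ = 129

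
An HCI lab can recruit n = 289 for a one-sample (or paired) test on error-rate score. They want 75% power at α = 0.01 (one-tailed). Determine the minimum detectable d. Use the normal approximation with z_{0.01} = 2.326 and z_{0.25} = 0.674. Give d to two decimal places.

d_min ≈ 0.18

For a single sample (or paired design) of n = 289: d_min = (z_{α} + z_β)/√n.
z-sum = 2.326 + 0.674 = 3.000.
d_min = 3.000 / √289 = 3.000 / 17.000 = 0.176.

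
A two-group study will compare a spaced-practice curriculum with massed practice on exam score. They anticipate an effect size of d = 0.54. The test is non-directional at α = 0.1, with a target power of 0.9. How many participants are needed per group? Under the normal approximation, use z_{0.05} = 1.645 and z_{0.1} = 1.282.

n = 59 per group

For two independent groups with equal n: n = 2·((z_{α/2} + z_β) / d)².
z_{α/2} + z_β = 1.645 + 1.282 = 2.927.
n = 2 × (2.927 / 0.54)² = 2 × 5.420² = 2 × 29.38 = 58.8.
Round up to the next whole participant.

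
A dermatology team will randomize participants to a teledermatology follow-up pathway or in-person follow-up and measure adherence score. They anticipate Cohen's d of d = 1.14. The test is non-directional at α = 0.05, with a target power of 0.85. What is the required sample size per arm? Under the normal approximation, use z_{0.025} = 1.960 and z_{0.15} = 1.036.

n = 14 per group

For two independent groups with equal n: n = 2·((z_{α/2} + z_β) / d)².
z_{α/2} + z_β = 1.960 + 1.036 = 2.996.
n = 2 × (2.996 / 1.14)² = 2 × 2.628² = 2 × 6.91 = 13.8.
Round up to the next whole participant.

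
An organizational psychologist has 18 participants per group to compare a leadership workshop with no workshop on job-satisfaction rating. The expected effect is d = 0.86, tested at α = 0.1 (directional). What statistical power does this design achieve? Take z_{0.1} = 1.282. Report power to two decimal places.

power ≈ 0.90

For two equal groups, power = Φ(d·√(n/2) − z_{α}).
d·√(n/2) = 0.86 × √(18/2) = 0.86 × 3.000 = 2.580.
z_β = 2.580 − 1.282 = 1.298.
Power = Φ(1.298) = 0.903.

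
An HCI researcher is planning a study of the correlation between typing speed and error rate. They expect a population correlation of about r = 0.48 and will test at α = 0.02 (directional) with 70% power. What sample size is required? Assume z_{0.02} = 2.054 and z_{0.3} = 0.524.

Fisher's z: C = ½·ln((1+r)/(1−r)) = ½·ln(2.8462) = 0.5230.
n = ((z_{α} + z_β)/C)² + 3.
(2.054 + 0.524) / 0.5230 = 2.578 / 0.5230 = 4.929.
n = 4.929² + 3 = 24.30 + 3 = 27.3.
Round up.

n = 28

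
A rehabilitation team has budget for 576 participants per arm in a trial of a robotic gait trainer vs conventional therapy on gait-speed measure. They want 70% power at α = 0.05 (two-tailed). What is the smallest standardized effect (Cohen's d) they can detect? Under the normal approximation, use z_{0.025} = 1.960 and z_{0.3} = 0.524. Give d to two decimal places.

For two independent groups of n = 576 each: d_min = (z_{α/2} + z_β)·√(2/n).
z-sum = 1.960 + 0.524 = 2.484.
d_min = 2.484 × √(2/576) = 2.484 × 0.0589 = 0.146.

d_min ≈ 0.15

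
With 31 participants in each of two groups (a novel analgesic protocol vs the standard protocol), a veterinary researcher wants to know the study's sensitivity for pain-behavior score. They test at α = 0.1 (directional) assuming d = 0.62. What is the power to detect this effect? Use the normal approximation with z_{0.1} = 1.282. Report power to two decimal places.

For two equal groups, power = Φ(d·√(n/2) − z_{α}).
d·√(n/2) = 0.62 × √(31/2) = 0.62 × 3.937 = 2.441.
z_β = 2.441 − 1.282 = 1.159.
Power = Φ(1.159) = 0.877.

power ≈ 0.88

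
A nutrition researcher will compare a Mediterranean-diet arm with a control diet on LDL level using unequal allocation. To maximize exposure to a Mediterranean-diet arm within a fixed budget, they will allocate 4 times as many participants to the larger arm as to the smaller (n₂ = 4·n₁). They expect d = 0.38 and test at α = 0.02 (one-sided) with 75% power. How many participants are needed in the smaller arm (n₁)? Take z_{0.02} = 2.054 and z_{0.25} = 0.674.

With allocation ratio k = n₂/n₁ = 4, Var(x̄₁−x̄₂) = σ²(1/n₁ + 1/(k·n₁)) = σ²·(k+1)/(k·n₁).
So n₁ = (1 + 1/k)·((z_{α} + z_β)/d)² = 1.250 × (2.728/0.38)².
n₁ = 1.250 × 51.54 = 64.4.
Round up: n₁ = 65, giving n₂ = 4 × 65 = 260.

n₁ = 65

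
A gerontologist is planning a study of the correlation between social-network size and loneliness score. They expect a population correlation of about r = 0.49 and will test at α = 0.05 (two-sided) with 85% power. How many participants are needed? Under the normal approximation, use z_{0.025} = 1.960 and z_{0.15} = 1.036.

Fisher's z: C = ½·ln((1+r)/(1−r)) = ½·ln(2.9216) = 0.5361.
n = ((z_{α/2} + z_β)/C)² + 3.
(1.960 + 1.036) / 0.5361 = 2.996 / 0.5361 = 5.589.
n = 5.589² + 3 = 31.23 + 3 = 34.2.
Round up.

n = 35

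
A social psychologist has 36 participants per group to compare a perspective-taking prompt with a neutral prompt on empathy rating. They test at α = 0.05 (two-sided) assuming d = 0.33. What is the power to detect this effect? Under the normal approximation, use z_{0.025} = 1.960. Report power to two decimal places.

power ≈ 0.29

For two equal groups, power = Φ(d·√(n/2) − z_{α/2}).
d·√(n/2) = 0.33 × √(36/2) = 0.33 × 4.243 = 1.400.
z_β = 1.400 − 1.960 = -0.560.
Power = Φ(-0.560) = 0.288.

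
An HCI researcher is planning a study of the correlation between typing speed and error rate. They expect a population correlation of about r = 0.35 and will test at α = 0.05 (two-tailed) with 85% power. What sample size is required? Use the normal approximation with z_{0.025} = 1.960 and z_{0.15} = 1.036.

n = 71

Fisher's z: C = ½·ln((1+r)/(1−r)) = ½·ln(2.0769) = 0.3654.
n = ((z_{α/2} + z_β)/C)² + 3.
(1.960 + 1.036) / 0.3654 = 2.996 / 0.3654 = 8.199.
n = 8.199² + 3 = 67.23 + 3 = 70.2.
Round up.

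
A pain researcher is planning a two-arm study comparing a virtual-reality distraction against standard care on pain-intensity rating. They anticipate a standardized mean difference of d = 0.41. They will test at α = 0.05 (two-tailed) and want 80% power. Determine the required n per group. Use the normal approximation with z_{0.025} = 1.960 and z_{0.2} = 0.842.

n = 94 per group

For two independent groups with equal n: n = 2·((z_{α/2} + z_β) / d)².
z_{α/2} + z_β = 1.960 + 0.842 = 2.802.
n = 2 × (2.802 / 0.41)² = 2 × 6.834² = 2 × 46.71 = 93.4.
Round up to the next whole participant.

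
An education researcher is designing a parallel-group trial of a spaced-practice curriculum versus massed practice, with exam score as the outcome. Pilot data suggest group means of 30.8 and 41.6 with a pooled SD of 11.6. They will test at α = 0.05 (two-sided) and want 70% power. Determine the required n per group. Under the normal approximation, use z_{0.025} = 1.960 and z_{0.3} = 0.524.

Cohen's d = |M₁ − M₂| / SD_pooled = |30.8 − 41.6| / 11.6 = 10.8 / 11.6 = 0.931.
For two independent groups with equal n: n = 2·((z_{α/2} + z_β) / d)².
z_{α/2} + z_β = 1.960 + 0.524 = 2.484.
n = 2 × (2.484 / 0.931)² = 2 × 2.668² = 2 × 7.12 = 14.2.
Round up to the next whole participant.

n = 15 per group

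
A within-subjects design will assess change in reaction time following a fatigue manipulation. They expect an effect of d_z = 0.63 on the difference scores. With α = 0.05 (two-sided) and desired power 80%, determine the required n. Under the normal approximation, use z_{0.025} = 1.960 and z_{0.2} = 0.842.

n = 20 pairs

For a paired (one-sample on differences) test: n = ((z_{α/2} + z_β) / d)².
z_{α/2} + z_β = 1.960 + 0.842 = 2.802.
n = (2.802 / 0.63)² = 4.448² = 19.78.
Round up.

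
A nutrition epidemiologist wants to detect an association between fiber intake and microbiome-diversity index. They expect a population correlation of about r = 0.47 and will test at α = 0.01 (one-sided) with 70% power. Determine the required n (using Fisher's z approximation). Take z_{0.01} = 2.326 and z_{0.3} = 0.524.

n = 35

Fisher's z: C = ½·ln((1+r)/(1−r)) = ½·ln(2.7736) = 0.5101.
n = ((z_{α} + z_β)/C)² + 3.
(2.326 + 0.524) / 0.5101 = 2.850 / 0.5101 = 5.587.
n = 5.587² + 3 = 31.22 + 3 = 34.2.
Round up.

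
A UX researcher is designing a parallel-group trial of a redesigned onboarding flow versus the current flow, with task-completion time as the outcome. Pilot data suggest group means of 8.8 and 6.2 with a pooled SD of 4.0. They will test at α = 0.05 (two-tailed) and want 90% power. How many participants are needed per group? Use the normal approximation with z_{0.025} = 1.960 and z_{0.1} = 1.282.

Cohen's d = |M₁ − M₂| / SD_pooled = |8.8 − 6.2| / 4.0 = 2.6 / 4.0 = 0.650.
For two independent groups with equal n: n = 2·((z_{α/2} + z_β) / d)².
z_{α/2} + z_β = 1.960 + 1.282 = 3.242.
n = 2 × (3.242 / 0.650)² = 2 × 4.988² = 2 × 24.88 = 49.8.
Round up to the next whole participant.

n = 50 per group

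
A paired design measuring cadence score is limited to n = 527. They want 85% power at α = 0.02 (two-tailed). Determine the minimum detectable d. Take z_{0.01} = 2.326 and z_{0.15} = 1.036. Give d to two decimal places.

d_min ≈ 0.15

For a single sample (or paired design) of n = 527: d_min = (z_{α/2} + z_β)/√n.
z-sum = 2.326 + 1.036 = 3.362.
d_min = 3.362 / √527 = 3.362 / 22.956 = 0.146.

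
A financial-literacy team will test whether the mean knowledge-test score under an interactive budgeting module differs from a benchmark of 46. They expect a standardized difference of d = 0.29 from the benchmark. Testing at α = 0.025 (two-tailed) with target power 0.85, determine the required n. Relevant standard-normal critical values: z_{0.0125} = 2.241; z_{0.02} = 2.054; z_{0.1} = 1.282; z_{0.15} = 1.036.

For a one-sample test: n = ((z_{α/2} + z_β) / d)².
z_{α/2} + z_β = 2.241 + 1.036 = 3.277.
n = (3.277 / 0.29)² = 11.300² = 127.69.
Round up.

n = 128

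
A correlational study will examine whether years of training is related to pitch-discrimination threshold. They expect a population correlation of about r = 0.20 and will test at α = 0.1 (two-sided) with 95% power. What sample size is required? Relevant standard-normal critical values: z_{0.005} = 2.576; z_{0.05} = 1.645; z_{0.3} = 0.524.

n = 267

Fisher's z: C = ½·ln((1+r)/(1−r)) = ½·ln(1.5000) = 0.2027.
n = ((z_{α/2} + z_β)/C)² + 3.
(1.645 + 1.645) / 0.2027 = 3.290 / 0.2027 = 16.231.
n = 16.231² + 3 = 263.44 + 3 = 266.4.
Round up.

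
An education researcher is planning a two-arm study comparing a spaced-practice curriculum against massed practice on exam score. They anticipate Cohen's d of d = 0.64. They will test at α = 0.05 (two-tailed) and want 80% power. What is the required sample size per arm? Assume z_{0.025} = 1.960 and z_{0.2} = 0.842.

For two independent groups with equal n: n = 2·((z_{α/2} + z_β) / d)².
z_{α/2} + z_β = 1.960 + 0.842 = 2.802.
n = 2 × (2.802 / 0.64)² = 2 × 4.378² = 2 × 19.17 = 38.3.
Round up to the next whole participant.

n = 39 per group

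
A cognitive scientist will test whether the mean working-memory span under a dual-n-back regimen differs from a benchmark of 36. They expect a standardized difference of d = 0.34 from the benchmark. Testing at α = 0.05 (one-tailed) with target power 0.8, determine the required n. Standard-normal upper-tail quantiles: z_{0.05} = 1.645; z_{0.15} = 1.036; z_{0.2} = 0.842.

n = 54

For a one-sample test: n = ((z_{α} + z_β) / d)².
z_{α} + z_β = 1.645 + 0.842 = 2.487.
n = (2.487 / 0.34)² = 7.315² = 53.50.
Round up.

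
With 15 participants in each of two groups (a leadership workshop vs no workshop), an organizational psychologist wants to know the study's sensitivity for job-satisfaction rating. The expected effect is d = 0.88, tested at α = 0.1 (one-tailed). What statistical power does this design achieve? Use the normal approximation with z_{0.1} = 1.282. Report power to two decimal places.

For two equal groups, power = Φ(d·√(n/2) − z_{α}).
d·√(n/2) = 0.88 × √(15/2) = 0.88 × 2.739 = 2.410.
z_β = 2.410 − 1.282 = 1.128.
Power = Φ(1.128) = 0.870.

power ≈ 0.87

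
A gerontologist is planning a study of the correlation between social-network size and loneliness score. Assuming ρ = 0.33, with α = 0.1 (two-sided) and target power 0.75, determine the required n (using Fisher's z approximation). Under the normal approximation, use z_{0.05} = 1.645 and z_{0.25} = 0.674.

n = 49

Fisher's z: C = ½·ln((1+r)/(1−r)) = ½·ln(1.9851) = 0.3428.
n = ((z_{α/2} + z_β)/C)² + 3.
(1.645 + 0.674) / 0.3428 = 2.319 / 0.3428 = 6.765.
n = 6.765² + 3 = 45.76 + 3 = 48.8.
Round up.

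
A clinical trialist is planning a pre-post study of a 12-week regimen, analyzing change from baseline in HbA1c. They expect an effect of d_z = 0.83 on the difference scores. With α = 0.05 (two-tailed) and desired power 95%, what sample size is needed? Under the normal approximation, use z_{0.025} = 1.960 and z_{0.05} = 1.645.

n = 19 pairs

For a paired (one-sample on differences) test: n = ((z_{α/2} + z_β) / d)².
z_{α/2} + z_β = 1.960 + 1.645 = 3.605.
n = (3.605 / 0.83)² = 4.343² = 18.86.
Round up.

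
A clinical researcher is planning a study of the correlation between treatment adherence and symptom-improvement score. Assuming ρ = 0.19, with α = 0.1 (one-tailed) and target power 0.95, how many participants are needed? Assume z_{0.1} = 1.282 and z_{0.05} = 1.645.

n = 235

Fisher's z: C = ½·ln((1+r)/(1−r)) = ½·ln(1.4691) = 0.1923.
n = ((z_{α} + z_β)/C)² + 3.
(1.282 + 1.645) / 0.1923 = 2.927 / 0.1923 = 15.221.
n = 15.221² + 3 = 231.68 + 3 = 234.7.
Round up.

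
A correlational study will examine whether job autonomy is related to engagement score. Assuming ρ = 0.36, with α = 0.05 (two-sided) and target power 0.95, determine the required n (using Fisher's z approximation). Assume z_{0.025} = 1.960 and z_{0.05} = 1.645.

Fisher's z: C = ½·ln((1+r)/(1−r)) = ½·ln(2.1250) = 0.3769.
n = ((z_{α/2} + z_β)/C)² + 3.
(1.960 + 1.645) / 0.3769 = 3.605 / 0.3769 = 9.565.
n = 9.565² + 3 = 91.49 + 3 = 94.5.
Round up.

n = 95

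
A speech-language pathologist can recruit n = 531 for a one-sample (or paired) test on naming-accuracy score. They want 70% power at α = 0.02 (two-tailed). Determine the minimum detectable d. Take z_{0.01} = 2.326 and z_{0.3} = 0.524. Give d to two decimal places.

d_min ≈ 0.12

For a single sample (or paired design) of n = 531: d_min = (z_{α/2} + z_β)/√n.
z-sum = 2.326 + 0.524 = 2.850.
d_min = 2.850 / √531 = 2.850 / 23.043 = 0.124.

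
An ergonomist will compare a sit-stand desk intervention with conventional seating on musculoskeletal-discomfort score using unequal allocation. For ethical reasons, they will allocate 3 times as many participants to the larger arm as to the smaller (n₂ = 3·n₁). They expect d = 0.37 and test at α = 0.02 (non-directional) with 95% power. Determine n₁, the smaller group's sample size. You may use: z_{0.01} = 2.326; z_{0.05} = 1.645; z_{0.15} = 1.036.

With allocation ratio k = n₂/n₁ = 3, Var(x̄₁−x̄₂) = σ²(1/n₁ + 1/(k·n₁)) = σ²·(k+1)/(k·n₁).
So n₁ = (1 + 1/k)·((z_{α/2} + z_β)/d)² = 1.333 × (3.971/0.37)².
n₁ = 1.333 × 115.19 = 153.6.
Round up: n₁ = 154, giving n₂ = 3 × 154 = 462.

n₁ = 154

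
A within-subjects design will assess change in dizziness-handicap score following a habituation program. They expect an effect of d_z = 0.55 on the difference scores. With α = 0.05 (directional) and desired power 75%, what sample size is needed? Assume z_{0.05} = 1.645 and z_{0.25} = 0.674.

n = 18 pairs

For a paired (one-sample on differences) test: n = ((z_{α} + z_β) / d)².
z_{α} + z_β = 1.645 + 0.674 = 2.319.
n = (2.319 / 0.55)² = 4.216² = 17.78.
Round up.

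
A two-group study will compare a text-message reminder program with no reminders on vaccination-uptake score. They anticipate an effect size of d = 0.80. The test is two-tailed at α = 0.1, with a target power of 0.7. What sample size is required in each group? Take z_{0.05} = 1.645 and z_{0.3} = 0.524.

n = 15 per group

For two independent groups with equal n: n = 2·((z_{α/2} + z_β) / d)².
z_{α/2} + z_β = 1.645 + 0.524 = 2.169.
n = 2 × (2.169 / 0.80)² = 2 × 2.711² = 2 × 7.35 = 14.7.
Round up to the next whole participant.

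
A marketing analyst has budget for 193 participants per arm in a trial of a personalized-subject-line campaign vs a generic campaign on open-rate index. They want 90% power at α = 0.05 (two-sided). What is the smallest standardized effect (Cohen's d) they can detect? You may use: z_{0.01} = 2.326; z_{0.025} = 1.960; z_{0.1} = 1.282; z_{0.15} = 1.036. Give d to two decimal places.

d_min ≈ 0.33

For two independent groups of n = 193 each: d_min = (z_{α/2} + z_β)·√(2/n).
z-sum = 1.960 + 1.282 = 3.242.
d_min = 3.242 × √(2/193) = 3.242 × 0.1018 = 0.330.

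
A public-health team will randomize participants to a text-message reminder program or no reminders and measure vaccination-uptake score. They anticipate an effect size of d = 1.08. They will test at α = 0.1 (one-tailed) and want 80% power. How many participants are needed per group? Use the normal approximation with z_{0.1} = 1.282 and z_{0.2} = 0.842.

For two independent groups with equal n: n = 2·((z_{α} + z_β) / d)².
z_{α} + z_β = 1.282 + 0.842 = 2.124.
n = 2 × (2.124 / 1.08)² = 2 × 1.967² = 2 × 3.87 = 7.7.
Round up to the next whole participant.

n = 8 per group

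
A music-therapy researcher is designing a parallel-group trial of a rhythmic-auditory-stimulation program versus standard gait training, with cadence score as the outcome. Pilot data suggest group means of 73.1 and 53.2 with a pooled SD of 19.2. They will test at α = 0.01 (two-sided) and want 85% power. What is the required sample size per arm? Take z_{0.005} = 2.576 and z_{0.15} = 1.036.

Cohen's d = |M₁ − M₂| / SD_pooled = |73.1 − 53.2| / 19.2 = 19.9 / 19.2 = 1.036.
For two independent groups with equal n: n = 2·((z_{α/2} + z_β) / d)².
z_{α/2} + z_β = 2.576 + 1.036 = 3.612.
n = 2 × (3.612 / 1.036)² = 2 × 3.486² = 2 × 12.16 = 24.3.
Round up to the next whole participant.

n = 25 per group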